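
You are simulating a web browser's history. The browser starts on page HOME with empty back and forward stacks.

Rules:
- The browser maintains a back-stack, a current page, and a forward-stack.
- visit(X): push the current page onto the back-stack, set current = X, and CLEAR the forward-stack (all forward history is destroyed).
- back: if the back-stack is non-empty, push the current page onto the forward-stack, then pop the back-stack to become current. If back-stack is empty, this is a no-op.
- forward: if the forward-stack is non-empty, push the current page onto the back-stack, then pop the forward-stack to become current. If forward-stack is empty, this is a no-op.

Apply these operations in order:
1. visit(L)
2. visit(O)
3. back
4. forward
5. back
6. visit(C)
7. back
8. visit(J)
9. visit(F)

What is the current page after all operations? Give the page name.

Answer: F

Derivation:
After 1 (visit(L)): cur=L back=1 fwd=0
After 2 (visit(O)): cur=O back=2 fwd=0
After 3 (back): cur=L back=1 fwd=1
After 4 (forward): cur=O back=2 fwd=0
After 5 (back): cur=L back=1 fwd=1
After 6 (visit(C)): cur=C back=2 fwd=0
After 7 (back): cur=L back=1 fwd=1
After 8 (visit(J)): cur=J back=2 fwd=0
After 9 (visit(F)): cur=F back=3 fwd=0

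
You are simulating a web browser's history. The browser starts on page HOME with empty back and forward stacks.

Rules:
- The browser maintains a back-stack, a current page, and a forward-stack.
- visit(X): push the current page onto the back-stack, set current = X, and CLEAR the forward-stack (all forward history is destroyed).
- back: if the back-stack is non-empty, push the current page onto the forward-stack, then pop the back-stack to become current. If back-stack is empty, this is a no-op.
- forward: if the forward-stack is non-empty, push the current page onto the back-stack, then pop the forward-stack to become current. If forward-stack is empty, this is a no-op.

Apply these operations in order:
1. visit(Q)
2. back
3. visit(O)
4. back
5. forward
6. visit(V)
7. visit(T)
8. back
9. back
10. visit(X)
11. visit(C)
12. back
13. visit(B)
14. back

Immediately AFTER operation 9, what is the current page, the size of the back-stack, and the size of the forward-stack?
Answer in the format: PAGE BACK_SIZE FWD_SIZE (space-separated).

After 1 (visit(Q)): cur=Q back=1 fwd=0
After 2 (back): cur=HOME back=0 fwd=1
After 3 (visit(O)): cur=O back=1 fwd=0
After 4 (back): cur=HOME back=0 fwd=1
After 5 (forward): cur=O back=1 fwd=0
After 6 (visit(V)): cur=V back=2 fwd=0
After 7 (visit(T)): cur=T back=3 fwd=0
After 8 (back): cur=V back=2 fwd=1
After 9 (back): cur=O back=1 fwd=2

O 1 2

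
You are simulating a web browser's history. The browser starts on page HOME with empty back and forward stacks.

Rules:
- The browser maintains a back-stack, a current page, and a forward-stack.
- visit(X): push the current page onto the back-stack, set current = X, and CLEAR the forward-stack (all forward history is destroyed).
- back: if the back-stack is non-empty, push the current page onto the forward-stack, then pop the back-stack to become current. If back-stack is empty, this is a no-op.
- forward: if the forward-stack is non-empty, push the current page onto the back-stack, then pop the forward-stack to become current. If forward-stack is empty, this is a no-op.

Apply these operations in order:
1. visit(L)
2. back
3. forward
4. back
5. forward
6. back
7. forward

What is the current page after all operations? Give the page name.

Answer: L

Derivation:
After 1 (visit(L)): cur=L back=1 fwd=0
After 2 (back): cur=HOME back=0 fwd=1
After 3 (forward): cur=L back=1 fwd=0
After 4 (back): cur=HOME back=0 fwd=1
After 5 (forward): cur=L back=1 fwd=0
After 6 (back): cur=HOME back=0 fwd=1
After 7 (forward): cur=L back=1 fwd=0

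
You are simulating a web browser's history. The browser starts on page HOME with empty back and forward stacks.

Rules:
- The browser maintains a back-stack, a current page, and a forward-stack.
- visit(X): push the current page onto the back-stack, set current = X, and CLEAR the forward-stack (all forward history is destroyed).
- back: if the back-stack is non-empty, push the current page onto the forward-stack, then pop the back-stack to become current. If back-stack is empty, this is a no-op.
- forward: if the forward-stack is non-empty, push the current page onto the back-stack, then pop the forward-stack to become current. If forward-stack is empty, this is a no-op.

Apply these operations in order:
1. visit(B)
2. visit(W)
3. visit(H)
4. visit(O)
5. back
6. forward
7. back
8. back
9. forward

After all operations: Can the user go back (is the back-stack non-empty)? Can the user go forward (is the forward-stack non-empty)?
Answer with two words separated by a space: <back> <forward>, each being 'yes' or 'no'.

Answer: yes yes

Derivation:
After 1 (visit(B)): cur=B back=1 fwd=0
After 2 (visit(W)): cur=W back=2 fwd=0
After 3 (visit(H)): cur=H back=3 fwd=0
After 4 (visit(O)): cur=O back=4 fwd=0
After 5 (back): cur=H back=3 fwd=1
After 6 (forward): cur=O back=4 fwd=0
After 7 (back): cur=H back=3 fwd=1
After 8 (back): cur=W back=2 fwd=2
After 9 (forward): cur=H back=3 fwd=1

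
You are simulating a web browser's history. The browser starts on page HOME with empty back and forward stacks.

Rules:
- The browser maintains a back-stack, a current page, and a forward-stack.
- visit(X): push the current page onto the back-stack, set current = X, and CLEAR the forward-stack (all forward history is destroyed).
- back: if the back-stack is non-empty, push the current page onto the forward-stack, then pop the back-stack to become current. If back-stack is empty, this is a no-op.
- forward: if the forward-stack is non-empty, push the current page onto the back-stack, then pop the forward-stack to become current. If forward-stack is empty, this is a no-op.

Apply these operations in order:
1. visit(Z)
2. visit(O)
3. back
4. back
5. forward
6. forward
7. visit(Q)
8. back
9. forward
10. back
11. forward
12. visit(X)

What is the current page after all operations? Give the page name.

Answer: X

Derivation:
After 1 (visit(Z)): cur=Z back=1 fwd=0
After 2 (visit(O)): cur=O back=2 fwd=0
After 3 (back): cur=Z back=1 fwd=1
After 4 (back): cur=HOME back=0 fwd=2
After 5 (forward): cur=Z back=1 fwd=1
After 6 (forward): cur=O back=2 fwd=0
After 7 (visit(Q)): cur=Q back=3 fwd=0
After 8 (back): cur=O back=2 fwd=1
After 9 (forward): cur=Q back=3 fwd=0
After 10 (back): cur=O back=2 fwd=1
After 11 (forward): cur=Q back=3 fwd=0
After 12 (visit(X)): cur=X back=4 fwd=0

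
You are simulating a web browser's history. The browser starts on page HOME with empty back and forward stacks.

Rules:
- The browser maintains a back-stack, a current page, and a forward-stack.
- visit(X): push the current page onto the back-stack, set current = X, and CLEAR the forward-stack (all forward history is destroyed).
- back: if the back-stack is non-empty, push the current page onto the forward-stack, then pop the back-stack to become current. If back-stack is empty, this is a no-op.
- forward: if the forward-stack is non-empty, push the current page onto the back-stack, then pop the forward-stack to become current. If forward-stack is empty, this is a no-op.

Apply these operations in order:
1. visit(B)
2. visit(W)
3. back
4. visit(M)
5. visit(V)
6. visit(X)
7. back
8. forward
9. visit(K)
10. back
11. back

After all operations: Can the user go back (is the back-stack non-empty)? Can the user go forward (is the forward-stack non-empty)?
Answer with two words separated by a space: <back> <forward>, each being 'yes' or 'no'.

Answer: yes yes

Derivation:
After 1 (visit(B)): cur=B back=1 fwd=0
After 2 (visit(W)): cur=W back=2 fwd=0
After 3 (back): cur=B back=1 fwd=1
After 4 (visit(M)): cur=M back=2 fwd=0
After 5 (visit(V)): cur=V back=3 fwd=0
After 6 (visit(X)): cur=X back=4 fwd=0
After 7 (back): cur=V back=3 fwd=1
After 8 (forward): cur=X back=4 fwd=0
After 9 (visit(K)): cur=K back=5 fwd=0
After 10 (back): cur=X back=4 fwd=1
After 11 (back): cur=V back=3 fwd=2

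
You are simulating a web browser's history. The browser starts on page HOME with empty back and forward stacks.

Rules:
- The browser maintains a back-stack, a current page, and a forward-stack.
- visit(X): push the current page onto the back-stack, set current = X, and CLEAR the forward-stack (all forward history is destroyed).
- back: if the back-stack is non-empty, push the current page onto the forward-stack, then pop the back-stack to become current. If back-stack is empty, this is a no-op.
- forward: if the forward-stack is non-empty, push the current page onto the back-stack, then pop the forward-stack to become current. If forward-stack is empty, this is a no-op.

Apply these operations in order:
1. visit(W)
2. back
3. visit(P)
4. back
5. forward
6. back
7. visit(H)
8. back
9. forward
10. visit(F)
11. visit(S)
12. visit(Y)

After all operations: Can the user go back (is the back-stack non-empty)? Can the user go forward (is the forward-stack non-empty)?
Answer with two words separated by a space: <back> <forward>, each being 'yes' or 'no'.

Answer: yes no

Derivation:
After 1 (visit(W)): cur=W back=1 fwd=0
After 2 (back): cur=HOME back=0 fwd=1
After 3 (visit(P)): cur=P back=1 fwd=0
After 4 (back): cur=HOME back=0 fwd=1
After 5 (forward): cur=P back=1 fwd=0
After 6 (back): cur=HOME back=0 fwd=1
After 7 (visit(H)): cur=H back=1 fwd=0
After 8 (back): cur=HOME back=0 fwd=1
After 9 (forward): cur=H back=1 fwd=0
After 10 (visit(F)): cur=F back=2 fwd=0
After 11 (visit(S)): cur=S back=3 fwd=0
After 12 (visit(Y)): cur=Y back=4 fwd=0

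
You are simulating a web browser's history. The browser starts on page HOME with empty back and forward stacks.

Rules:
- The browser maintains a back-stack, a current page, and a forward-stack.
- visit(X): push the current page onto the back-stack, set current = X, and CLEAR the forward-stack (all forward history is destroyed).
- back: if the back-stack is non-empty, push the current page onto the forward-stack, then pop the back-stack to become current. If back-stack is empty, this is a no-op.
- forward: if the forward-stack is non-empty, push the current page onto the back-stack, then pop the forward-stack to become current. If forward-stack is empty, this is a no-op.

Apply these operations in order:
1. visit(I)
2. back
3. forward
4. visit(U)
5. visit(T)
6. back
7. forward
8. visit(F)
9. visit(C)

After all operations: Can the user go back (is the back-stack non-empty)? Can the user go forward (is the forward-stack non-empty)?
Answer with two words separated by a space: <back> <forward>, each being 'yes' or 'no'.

Answer: yes no

Derivation:
After 1 (visit(I)): cur=I back=1 fwd=0
After 2 (back): cur=HOME back=0 fwd=1
After 3 (forward): cur=I back=1 fwd=0
After 4 (visit(U)): cur=U back=2 fwd=0
After 5 (visit(T)): cur=T back=3 fwd=0
After 6 (back): cur=U back=2 fwd=1
After 7 (forward): cur=T back=3 fwd=0
After 8 (visit(F)): cur=F back=4 fwd=0
After 9 (visit(C)): cur=C back=5 fwd=0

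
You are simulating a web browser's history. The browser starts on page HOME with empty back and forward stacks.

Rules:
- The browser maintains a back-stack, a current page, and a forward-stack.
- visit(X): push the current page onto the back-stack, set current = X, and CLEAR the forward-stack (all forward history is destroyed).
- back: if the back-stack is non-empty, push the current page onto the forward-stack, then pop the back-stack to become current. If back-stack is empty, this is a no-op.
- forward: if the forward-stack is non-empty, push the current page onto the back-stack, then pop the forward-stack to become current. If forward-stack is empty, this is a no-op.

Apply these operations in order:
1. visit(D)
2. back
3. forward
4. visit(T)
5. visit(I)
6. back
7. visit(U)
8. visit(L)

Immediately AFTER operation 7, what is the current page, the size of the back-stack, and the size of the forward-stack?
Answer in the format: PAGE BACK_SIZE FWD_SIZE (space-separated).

After 1 (visit(D)): cur=D back=1 fwd=0
After 2 (back): cur=HOME back=0 fwd=1
After 3 (forward): cur=D back=1 fwd=0
After 4 (visit(T)): cur=T back=2 fwd=0
After 5 (visit(I)): cur=I back=3 fwd=0
After 6 (back): cur=T back=2 fwd=1
After 7 (visit(U)): cur=U back=3 fwd=0

U 3 0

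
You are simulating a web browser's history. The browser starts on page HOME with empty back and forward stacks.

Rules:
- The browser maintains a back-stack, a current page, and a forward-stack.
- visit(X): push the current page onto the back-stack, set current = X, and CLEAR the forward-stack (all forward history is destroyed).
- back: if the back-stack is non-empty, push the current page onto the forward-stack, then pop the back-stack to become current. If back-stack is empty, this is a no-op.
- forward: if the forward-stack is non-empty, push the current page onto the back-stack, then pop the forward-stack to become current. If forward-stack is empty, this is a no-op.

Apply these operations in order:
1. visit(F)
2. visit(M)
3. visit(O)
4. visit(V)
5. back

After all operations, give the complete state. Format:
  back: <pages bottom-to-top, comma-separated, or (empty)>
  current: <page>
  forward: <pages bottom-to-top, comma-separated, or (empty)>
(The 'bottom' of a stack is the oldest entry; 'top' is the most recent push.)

After 1 (visit(F)): cur=F back=1 fwd=0
After 2 (visit(M)): cur=M back=2 fwd=0
After 3 (visit(O)): cur=O back=3 fwd=0
After 4 (visit(V)): cur=V back=4 fwd=0
After 5 (back): cur=O back=3 fwd=1

Answer: back: HOME,F,M
current: O
forward: V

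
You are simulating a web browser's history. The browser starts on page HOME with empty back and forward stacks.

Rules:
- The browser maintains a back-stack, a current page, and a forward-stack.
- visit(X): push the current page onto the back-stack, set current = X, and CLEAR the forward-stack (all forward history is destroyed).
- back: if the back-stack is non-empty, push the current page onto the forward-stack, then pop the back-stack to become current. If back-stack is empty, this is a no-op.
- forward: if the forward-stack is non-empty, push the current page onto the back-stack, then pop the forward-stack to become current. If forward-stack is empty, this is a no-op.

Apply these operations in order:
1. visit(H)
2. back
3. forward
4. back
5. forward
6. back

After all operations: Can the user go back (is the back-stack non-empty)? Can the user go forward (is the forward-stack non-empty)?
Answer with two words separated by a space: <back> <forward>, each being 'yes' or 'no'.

Answer: no yes

Derivation:
After 1 (visit(H)): cur=H back=1 fwd=0
After 2 (back): cur=HOME back=0 fwd=1
After 3 (forward): cur=H back=1 fwd=0
After 4 (back): cur=HOME back=0 fwd=1
After 5 (forward): cur=H back=1 fwd=0
After 6 (back): cur=HOME back=0 fwd=1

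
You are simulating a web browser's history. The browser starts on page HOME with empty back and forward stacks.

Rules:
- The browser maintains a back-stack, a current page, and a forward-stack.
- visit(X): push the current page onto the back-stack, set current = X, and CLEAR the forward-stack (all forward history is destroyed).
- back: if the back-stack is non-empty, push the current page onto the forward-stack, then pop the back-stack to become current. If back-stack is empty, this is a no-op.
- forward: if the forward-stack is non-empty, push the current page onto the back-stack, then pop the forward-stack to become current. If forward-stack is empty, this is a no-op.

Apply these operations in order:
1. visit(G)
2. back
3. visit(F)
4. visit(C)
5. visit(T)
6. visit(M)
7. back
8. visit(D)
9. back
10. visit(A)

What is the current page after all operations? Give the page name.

After 1 (visit(G)): cur=G back=1 fwd=0
After 2 (back): cur=HOME back=0 fwd=1
After 3 (visit(F)): cur=F back=1 fwd=0
After 4 (visit(C)): cur=C back=2 fwd=0
After 5 (visit(T)): cur=T back=3 fwd=0
After 6 (visit(M)): cur=M back=4 fwd=0
After 7 (back): cur=T back=3 fwd=1
After 8 (visit(D)): cur=D back=4 fwd=0
After 9 (back): cur=T back=3 fwd=1
After 10 (visit(A)): cur=A back=4 fwd=0

Answer: A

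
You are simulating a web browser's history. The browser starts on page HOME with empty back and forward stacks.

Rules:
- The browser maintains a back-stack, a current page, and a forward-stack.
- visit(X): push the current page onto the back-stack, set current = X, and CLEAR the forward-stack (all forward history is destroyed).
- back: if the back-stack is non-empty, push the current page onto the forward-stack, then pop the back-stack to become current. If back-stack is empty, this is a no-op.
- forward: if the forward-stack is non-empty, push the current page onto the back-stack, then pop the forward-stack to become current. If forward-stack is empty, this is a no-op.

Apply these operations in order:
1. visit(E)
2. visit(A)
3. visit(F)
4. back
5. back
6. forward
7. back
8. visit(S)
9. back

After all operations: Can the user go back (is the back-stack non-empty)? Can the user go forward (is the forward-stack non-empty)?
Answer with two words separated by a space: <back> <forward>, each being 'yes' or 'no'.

Answer: yes yes

Derivation:
After 1 (visit(E)): cur=E back=1 fwd=0
After 2 (visit(A)): cur=A back=2 fwd=0
After 3 (visit(F)): cur=F back=3 fwd=0
After 4 (back): cur=A back=2 fwd=1
After 5 (back): cur=E back=1 fwd=2
After 6 (forward): cur=A back=2 fwd=1
After 7 (back): cur=E back=1 fwd=2
After 8 (visit(S)): cur=S back=2 fwd=0
After 9 (back): cur=E back=1 fwd=1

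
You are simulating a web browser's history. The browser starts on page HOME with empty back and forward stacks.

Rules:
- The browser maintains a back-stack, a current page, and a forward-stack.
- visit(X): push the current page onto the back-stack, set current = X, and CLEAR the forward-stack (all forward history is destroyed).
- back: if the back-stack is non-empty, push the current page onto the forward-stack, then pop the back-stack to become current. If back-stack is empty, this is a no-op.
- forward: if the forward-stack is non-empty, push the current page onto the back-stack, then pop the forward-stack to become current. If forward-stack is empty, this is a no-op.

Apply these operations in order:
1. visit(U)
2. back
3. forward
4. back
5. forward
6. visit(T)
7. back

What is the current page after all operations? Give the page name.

Answer: U

Derivation:
After 1 (visit(U)): cur=U back=1 fwd=0
After 2 (back): cur=HOME back=0 fwd=1
After 3 (forward): cur=U back=1 fwd=0
After 4 (back): cur=HOME back=0 fwd=1
After 5 (forward): cur=U back=1 fwd=0
After 6 (visit(T)): cur=T back=2 fwd=0
After 7 (back): cur=U back=1 fwd=1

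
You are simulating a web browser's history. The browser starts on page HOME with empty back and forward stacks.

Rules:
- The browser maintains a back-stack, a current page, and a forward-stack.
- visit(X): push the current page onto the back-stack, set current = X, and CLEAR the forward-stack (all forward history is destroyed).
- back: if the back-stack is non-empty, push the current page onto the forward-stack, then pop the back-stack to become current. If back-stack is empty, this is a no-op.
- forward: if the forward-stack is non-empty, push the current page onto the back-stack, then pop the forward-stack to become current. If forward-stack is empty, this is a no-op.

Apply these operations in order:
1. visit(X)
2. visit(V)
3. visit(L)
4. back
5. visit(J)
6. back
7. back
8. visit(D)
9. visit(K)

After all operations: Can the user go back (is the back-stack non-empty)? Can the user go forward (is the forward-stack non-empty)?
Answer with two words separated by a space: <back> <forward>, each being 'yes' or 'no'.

After 1 (visit(X)): cur=X back=1 fwd=0
After 2 (visit(V)): cur=V back=2 fwd=0
After 3 (visit(L)): cur=L back=3 fwd=0
After 4 (back): cur=V back=2 fwd=1
After 5 (visit(J)): cur=J back=3 fwd=0
After 6 (back): cur=V back=2 fwd=1
After 7 (back): cur=X back=1 fwd=2
After 8 (visit(D)): cur=D back=2 fwd=0
After 9 (visit(K)): cur=K back=3 fwd=0

Answer: yes no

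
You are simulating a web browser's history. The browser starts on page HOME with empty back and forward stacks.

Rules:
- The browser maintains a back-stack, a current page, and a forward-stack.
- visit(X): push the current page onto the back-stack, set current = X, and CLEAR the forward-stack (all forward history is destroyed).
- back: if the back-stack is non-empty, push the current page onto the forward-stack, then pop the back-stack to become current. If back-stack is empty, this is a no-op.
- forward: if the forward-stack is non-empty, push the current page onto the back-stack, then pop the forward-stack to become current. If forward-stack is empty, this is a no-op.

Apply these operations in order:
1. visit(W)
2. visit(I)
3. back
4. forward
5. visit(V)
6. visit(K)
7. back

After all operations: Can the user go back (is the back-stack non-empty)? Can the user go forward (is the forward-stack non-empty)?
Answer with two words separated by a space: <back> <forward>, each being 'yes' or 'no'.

Answer: yes yes

Derivation:
After 1 (visit(W)): cur=W back=1 fwd=0
After 2 (visit(I)): cur=I back=2 fwd=0
After 3 (back): cur=W back=1 fwd=1
After 4 (forward): cur=I back=2 fwd=0
After 5 (visit(V)): cur=V back=3 fwd=0
After 6 (visit(K)): cur=K back=4 fwd=0
After 7 (back): cur=V back=3 fwd=1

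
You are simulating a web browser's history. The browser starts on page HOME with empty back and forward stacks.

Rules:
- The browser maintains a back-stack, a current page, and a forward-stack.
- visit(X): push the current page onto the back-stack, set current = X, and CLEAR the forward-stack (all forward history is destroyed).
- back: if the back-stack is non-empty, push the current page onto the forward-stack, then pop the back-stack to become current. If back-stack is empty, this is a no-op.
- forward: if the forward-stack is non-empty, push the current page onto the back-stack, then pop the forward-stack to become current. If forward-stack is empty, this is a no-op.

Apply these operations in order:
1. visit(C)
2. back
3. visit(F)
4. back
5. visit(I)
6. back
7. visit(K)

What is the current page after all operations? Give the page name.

After 1 (visit(C)): cur=C back=1 fwd=0
After 2 (back): cur=HOME back=0 fwd=1
After 3 (visit(F)): cur=F back=1 fwd=0
After 4 (back): cur=HOME back=0 fwd=1
After 5 (visit(I)): cur=I back=1 fwd=0
After 6 (back): cur=HOME back=0 fwd=1
After 7 (visit(K)): cur=K back=1 fwd=0

Answer: K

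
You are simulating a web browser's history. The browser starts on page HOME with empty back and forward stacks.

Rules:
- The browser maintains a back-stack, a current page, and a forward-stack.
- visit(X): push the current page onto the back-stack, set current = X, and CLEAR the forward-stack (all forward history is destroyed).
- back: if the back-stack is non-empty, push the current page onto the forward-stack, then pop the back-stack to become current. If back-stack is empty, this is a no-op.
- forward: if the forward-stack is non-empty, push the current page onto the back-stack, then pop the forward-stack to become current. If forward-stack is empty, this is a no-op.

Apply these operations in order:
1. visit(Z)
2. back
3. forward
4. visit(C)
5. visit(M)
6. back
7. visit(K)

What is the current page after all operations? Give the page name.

After 1 (visit(Z)): cur=Z back=1 fwd=0
After 2 (back): cur=HOME back=0 fwd=1
After 3 (forward): cur=Z back=1 fwd=0
After 4 (visit(C)): cur=C back=2 fwd=0
After 5 (visit(M)): cur=M back=3 fwd=0
After 6 (back): cur=C back=2 fwd=1
After 7 (visit(K)): cur=K back=3 fwd=0

Answer: K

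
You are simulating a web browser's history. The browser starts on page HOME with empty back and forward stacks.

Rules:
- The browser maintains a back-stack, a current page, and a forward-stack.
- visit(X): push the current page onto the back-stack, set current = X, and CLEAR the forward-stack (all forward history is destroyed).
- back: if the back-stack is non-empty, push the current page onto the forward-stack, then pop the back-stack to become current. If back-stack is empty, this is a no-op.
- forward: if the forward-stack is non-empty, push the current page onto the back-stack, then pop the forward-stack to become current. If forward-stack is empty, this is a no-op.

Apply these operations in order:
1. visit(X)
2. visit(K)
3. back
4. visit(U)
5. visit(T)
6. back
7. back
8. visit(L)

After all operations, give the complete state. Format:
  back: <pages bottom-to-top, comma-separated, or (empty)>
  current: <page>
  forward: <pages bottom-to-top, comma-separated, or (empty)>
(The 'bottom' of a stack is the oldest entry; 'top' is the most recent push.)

After 1 (visit(X)): cur=X back=1 fwd=0
After 2 (visit(K)): cur=K back=2 fwd=0
After 3 (back): cur=X back=1 fwd=1
After 4 (visit(U)): cur=U back=2 fwd=0
After 5 (visit(T)): cur=T back=3 fwd=0
After 6 (back): cur=U back=2 fwd=1
After 7 (back): cur=X back=1 fwd=2
After 8 (visit(L)): cur=L back=2 fwd=0

Answer: back: HOME,X
current: L
forward: (empty)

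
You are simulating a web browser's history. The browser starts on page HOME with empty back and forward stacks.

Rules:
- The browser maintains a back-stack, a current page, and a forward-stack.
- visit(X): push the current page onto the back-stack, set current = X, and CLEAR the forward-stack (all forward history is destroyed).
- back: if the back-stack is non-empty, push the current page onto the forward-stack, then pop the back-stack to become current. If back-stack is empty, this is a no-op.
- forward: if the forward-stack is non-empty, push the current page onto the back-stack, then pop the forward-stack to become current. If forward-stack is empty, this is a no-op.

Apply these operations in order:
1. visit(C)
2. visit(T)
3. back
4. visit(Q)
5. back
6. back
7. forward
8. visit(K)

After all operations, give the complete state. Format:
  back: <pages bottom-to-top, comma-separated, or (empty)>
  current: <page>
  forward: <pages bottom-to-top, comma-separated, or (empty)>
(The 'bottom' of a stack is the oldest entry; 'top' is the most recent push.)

After 1 (visit(C)): cur=C back=1 fwd=0
After 2 (visit(T)): cur=T back=2 fwd=0
After 3 (back): cur=C back=1 fwd=1
After 4 (visit(Q)): cur=Q back=2 fwd=0
After 5 (back): cur=C back=1 fwd=1
After 6 (back): cur=HOME back=0 fwd=2
After 7 (forward): cur=C back=1 fwd=1
After 8 (visit(K)): cur=K back=2 fwd=0

Answer: back: HOME,C
current: K
forward: (empty)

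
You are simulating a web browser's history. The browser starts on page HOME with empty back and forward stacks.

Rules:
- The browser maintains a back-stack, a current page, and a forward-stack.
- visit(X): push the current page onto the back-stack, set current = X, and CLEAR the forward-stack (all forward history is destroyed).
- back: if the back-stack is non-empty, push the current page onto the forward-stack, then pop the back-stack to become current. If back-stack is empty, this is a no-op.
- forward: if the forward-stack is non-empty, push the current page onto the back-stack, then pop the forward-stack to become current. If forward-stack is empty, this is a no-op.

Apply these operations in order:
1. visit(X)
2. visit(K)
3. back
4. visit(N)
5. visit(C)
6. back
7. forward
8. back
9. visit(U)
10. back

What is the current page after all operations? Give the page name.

Answer: N

Derivation:
After 1 (visit(X)): cur=X back=1 fwd=0
After 2 (visit(K)): cur=K back=2 fwd=0
After 3 (back): cur=X back=1 fwd=1
After 4 (visit(N)): cur=N back=2 fwd=0
After 5 (visit(C)): cur=C back=3 fwd=0
After 6 (back): cur=N back=2 fwd=1
After 7 (forward): cur=C back=3 fwd=0
After 8 (back): cur=N back=2 fwd=1
After 9 (visit(U)): cur=U back=3 fwd=0
After 10 (back): cur=N back=2 fwd=1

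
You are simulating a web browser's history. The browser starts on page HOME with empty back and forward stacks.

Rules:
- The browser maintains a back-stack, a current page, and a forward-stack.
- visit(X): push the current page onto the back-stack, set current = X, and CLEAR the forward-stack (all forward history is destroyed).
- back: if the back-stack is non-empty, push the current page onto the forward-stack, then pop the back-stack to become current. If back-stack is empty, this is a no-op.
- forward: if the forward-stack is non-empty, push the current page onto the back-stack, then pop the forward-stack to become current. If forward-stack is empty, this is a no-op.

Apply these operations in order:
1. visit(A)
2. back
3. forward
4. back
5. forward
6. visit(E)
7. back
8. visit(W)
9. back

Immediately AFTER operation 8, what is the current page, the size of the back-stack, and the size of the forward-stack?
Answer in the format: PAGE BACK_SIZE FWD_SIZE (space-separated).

After 1 (visit(A)): cur=A back=1 fwd=0
After 2 (back): cur=HOME back=0 fwd=1
After 3 (forward): cur=A back=1 fwd=0
After 4 (back): cur=HOME back=0 fwd=1
After 5 (forward): cur=A back=1 fwd=0
After 6 (visit(E)): cur=E back=2 fwd=0
After 7 (back): cur=A back=1 fwd=1
After 8 (visit(W)): cur=W back=2 fwd=0

W 2 0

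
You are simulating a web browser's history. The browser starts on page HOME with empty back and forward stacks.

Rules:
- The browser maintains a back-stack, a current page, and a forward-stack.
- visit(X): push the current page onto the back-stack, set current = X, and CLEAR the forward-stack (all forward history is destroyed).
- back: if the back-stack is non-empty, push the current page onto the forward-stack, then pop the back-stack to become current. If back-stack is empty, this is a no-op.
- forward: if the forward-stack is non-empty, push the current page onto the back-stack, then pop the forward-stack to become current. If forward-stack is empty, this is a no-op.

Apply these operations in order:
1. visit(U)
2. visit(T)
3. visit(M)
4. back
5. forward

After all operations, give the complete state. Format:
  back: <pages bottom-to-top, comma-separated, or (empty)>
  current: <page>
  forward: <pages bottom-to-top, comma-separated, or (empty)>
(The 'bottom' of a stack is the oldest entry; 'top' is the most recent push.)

Answer: back: HOME,U,T
current: M
forward: (empty)

Derivation:
After 1 (visit(U)): cur=U back=1 fwd=0
After 2 (visit(T)): cur=T back=2 fwd=0
After 3 (visit(M)): cur=M back=3 fwd=0
After 4 (back): cur=T back=2 fwd=1
After 5 (forward): cur=M back=3 fwd=0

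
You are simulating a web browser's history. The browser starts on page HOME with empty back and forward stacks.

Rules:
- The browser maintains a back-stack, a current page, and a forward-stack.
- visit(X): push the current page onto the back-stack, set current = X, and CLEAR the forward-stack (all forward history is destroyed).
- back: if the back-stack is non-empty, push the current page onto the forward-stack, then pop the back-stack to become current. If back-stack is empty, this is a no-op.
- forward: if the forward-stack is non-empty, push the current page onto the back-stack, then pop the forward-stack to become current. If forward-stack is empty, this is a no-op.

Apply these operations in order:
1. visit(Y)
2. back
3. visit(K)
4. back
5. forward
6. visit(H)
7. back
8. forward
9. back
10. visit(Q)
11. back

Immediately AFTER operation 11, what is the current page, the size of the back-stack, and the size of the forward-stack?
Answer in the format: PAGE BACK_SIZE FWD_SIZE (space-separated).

After 1 (visit(Y)): cur=Y back=1 fwd=0
After 2 (back): cur=HOME back=0 fwd=1
After 3 (visit(K)): cur=K back=1 fwd=0
After 4 (back): cur=HOME back=0 fwd=1
After 5 (forward): cur=K back=1 fwd=0
After 6 (visit(H)): cur=H back=2 fwd=0
After 7 (back): cur=K back=1 fwd=1
After 8 (forward): cur=H back=2 fwd=0
After 9 (back): cur=K back=1 fwd=1
After 10 (visit(Q)): cur=Q back=2 fwd=0
After 11 (back): cur=K back=1 fwd=1

K 1 1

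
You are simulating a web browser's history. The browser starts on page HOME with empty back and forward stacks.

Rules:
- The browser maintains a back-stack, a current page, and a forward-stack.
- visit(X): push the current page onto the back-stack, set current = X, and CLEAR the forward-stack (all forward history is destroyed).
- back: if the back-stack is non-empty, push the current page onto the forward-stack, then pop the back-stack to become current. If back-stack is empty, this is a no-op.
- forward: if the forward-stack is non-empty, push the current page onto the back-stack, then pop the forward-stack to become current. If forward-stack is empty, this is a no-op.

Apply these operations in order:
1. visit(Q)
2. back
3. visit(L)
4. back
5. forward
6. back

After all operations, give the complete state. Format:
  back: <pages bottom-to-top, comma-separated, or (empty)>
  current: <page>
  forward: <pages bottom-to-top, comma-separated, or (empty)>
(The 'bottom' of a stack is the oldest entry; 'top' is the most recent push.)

Answer: back: (empty)
current: HOME
forward: L

Derivation:
After 1 (visit(Q)): cur=Q back=1 fwd=0
After 2 (back): cur=HOME back=0 fwd=1
After 3 (visit(L)): cur=L back=1 fwd=0
After 4 (back): cur=HOME back=0 fwd=1
After 5 (forward): cur=L back=1 fwd=0
After 6 (back): cur=HOME back=0 fwd=1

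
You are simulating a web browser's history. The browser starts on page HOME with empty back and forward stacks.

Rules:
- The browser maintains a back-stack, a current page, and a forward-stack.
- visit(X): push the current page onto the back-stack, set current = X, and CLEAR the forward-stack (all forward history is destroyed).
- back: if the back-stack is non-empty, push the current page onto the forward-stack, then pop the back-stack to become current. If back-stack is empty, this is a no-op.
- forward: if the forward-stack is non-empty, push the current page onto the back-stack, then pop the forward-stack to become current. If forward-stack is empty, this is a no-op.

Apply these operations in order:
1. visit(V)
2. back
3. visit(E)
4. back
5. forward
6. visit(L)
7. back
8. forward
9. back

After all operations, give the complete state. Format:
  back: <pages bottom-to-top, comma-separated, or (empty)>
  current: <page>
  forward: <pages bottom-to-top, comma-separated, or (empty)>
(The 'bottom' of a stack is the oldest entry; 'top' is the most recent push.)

Answer: back: HOME
current: E
forward: L

Derivation:
After 1 (visit(V)): cur=V back=1 fwd=0
After 2 (back): cur=HOME back=0 fwd=1
After 3 (visit(E)): cur=E back=1 fwd=0
After 4 (back): cur=HOME back=0 fwd=1
After 5 (forward): cur=E back=1 fwd=0
After 6 (visit(L)): cur=L back=2 fwd=0
After 7 (back): cur=E back=1 fwd=1
After 8 (forward): cur=L back=2 fwd=0
After 9 (back): cur=E back=1 fwd=1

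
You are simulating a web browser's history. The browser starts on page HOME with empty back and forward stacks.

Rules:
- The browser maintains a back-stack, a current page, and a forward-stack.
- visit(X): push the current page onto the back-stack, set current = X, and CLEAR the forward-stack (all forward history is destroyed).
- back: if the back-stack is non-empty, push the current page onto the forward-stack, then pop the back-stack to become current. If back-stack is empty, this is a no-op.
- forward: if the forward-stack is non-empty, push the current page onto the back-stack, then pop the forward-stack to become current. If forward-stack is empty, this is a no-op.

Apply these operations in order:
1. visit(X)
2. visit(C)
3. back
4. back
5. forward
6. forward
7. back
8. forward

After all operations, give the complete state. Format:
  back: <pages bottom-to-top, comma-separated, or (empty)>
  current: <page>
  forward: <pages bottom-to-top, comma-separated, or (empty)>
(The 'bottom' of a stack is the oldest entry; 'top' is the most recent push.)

Answer: back: HOME,X
current: C
forward: (empty)

Derivation:
After 1 (visit(X)): cur=X back=1 fwd=0
After 2 (visit(C)): cur=C back=2 fwd=0
After 3 (back): cur=X back=1 fwd=1
After 4 (back): cur=HOME back=0 fwd=2
After 5 (forward): cur=X back=1 fwd=1
After 6 (forward): cur=C back=2 fwd=0
After 7 (back): cur=X back=1 fwd=1
After 8 (forward): cur=C back=2 fwd=0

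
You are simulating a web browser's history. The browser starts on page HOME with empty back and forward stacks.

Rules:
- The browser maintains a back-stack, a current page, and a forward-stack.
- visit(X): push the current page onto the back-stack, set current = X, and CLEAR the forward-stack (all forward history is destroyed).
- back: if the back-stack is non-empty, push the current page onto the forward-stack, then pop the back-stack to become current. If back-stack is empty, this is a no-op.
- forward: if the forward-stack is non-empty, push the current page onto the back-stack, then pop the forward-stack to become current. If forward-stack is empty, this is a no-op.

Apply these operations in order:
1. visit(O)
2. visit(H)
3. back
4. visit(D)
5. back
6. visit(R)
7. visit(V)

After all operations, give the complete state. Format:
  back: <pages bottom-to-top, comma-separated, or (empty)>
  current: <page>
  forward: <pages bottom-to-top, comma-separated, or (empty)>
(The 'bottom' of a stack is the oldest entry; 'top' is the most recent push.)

After 1 (visit(O)): cur=O back=1 fwd=0
After 2 (visit(H)): cur=H back=2 fwd=0
After 3 (back): cur=O back=1 fwd=1
After 4 (visit(D)): cur=D back=2 fwd=0
After 5 (back): cur=O back=1 fwd=1
After 6 (visit(R)): cur=R back=2 fwd=0
After 7 (visit(V)): cur=V back=3 fwd=0

Answer: back: HOME,O,R
current: V
forward: (empty)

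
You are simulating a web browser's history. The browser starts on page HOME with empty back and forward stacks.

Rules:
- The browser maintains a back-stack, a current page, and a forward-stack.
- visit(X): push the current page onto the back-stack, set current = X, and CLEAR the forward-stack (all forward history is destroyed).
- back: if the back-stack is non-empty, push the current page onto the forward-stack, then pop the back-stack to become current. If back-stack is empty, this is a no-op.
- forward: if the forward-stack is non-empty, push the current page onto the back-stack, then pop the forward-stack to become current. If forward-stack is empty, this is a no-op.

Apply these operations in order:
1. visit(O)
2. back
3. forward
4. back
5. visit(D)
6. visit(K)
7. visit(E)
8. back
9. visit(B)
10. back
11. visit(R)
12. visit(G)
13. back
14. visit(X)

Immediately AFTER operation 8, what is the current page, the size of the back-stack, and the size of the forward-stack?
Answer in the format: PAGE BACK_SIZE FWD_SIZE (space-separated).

After 1 (visit(O)): cur=O back=1 fwd=0
After 2 (back): cur=HOME back=0 fwd=1
After 3 (forward): cur=O back=1 fwd=0
After 4 (back): cur=HOME back=0 fwd=1
After 5 (visit(D)): cur=D back=1 fwd=0
After 6 (visit(K)): cur=K back=2 fwd=0
After 7 (visit(E)): cur=E back=3 fwd=0
After 8 (back): cur=K back=2 fwd=1

K 2 1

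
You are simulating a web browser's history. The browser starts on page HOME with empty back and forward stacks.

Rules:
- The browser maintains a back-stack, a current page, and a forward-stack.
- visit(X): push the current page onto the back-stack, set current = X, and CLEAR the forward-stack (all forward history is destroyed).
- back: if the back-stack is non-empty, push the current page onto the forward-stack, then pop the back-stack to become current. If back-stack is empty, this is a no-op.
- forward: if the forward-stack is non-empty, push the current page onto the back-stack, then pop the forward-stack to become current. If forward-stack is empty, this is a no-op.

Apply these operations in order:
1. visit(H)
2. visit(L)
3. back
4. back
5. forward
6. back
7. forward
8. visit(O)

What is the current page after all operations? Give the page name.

After 1 (visit(H)): cur=H back=1 fwd=0
After 2 (visit(L)): cur=L back=2 fwd=0
After 3 (back): cur=H back=1 fwd=1
After 4 (back): cur=HOME back=0 fwd=2
After 5 (forward): cur=H back=1 fwd=1
After 6 (back): cur=HOME back=0 fwd=2
After 7 (forward): cur=H back=1 fwd=1
After 8 (visit(O)): cur=O back=2 fwd=0

Answer: O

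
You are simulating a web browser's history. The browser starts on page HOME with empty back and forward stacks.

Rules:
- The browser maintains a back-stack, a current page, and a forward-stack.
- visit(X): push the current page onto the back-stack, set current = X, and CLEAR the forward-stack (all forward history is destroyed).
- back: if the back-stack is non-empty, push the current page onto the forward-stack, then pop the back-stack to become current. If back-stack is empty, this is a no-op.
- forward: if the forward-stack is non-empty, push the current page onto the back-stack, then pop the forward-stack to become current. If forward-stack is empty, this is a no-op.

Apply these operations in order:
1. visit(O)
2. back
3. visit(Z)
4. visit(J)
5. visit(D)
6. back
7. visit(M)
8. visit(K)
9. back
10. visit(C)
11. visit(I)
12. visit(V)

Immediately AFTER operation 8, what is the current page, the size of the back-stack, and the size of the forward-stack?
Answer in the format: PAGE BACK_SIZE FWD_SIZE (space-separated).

After 1 (visit(O)): cur=O back=1 fwd=0
After 2 (back): cur=HOME back=0 fwd=1
After 3 (visit(Z)): cur=Z back=1 fwd=0
After 4 (visit(J)): cur=J back=2 fwd=0
After 5 (visit(D)): cur=D back=3 fwd=0
After 6 (back): cur=J back=2 fwd=1
After 7 (visit(M)): cur=M back=3 fwd=0
After 8 (visit(K)): cur=K back=4 fwd=0

K 4 0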